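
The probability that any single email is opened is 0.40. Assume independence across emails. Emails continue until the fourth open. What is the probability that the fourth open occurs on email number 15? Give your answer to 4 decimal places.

0.0338

Y = trial on which the fourth success occurs; negative binomial, r=4, p=0.40.
P(Y=15) = C(14,3) · p^4 · (1−p)^11
= 364 · 0.0256 · 0.003628 = 0.033807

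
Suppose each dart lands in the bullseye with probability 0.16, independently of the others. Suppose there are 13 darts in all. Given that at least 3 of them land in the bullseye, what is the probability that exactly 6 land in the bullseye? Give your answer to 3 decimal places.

0.025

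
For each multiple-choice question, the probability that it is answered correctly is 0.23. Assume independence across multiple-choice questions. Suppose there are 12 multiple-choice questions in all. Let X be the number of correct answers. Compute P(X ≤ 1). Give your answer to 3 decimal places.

0.199

X ~ Binomial(12, 0.23); P(X ≤ 1) = Σ C(12,k) p^k (1−p)^(12−k) over k:
  k=0: C(12,0)·0.23^0·0.77^12 = 0.04344
  k=1: C(12,1)·0.23^1·0.77^11 = 0.15571
Total = 0.19915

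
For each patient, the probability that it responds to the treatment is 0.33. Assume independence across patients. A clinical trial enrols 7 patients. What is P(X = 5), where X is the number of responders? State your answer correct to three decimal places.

X ~ Binomial(n=7, p=0.33).
P(X=5) = C(7,5) · p^5 · (1−p)^2
= 21 · 0.0039135 · 0.4489 = 0.03689

0.037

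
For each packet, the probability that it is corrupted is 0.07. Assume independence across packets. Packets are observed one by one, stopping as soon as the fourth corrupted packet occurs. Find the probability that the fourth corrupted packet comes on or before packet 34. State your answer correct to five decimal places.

Finishing within 34 packets ⇔ at least 4 successes in the first 34. With X ~ Binomial(34, 0.07), P(Y ≤ 34) = 1 − P(X ≤ 3).
  k=0: C(34,0)·0.07^0·0.93^34 = 0.0848048
  k=1: C(34,1)·0.07^1·0.93^33 = 0.2170272
  k=2: C(34,2)·0.07^2·0.93^32 = 0.2695338
  k=3: C(34,3)·0.07^3·0.93^31 = 0.2163999
1 − 0.7877658 = 0.2122342

0.21223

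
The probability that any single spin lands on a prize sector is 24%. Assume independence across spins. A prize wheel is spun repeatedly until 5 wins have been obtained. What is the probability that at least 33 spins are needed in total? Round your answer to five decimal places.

0.08815

Needing more than 32 spins ⇔ fewer than 5 successes in the first 32. With X ~ Binomial(32, 0.24), P(Y > 32) = P(X ≤ 4).
  k=0: C(32,0)·0.24^0·0.76^32 = 0.0001535
  k=1: C(32,1)·0.24^1·0.76^31 = 0.0015509
  k=2: C(32,2)·0.24^2·0.76^30 = 0.0075912
  k=3: C(32,3)·0.24^3·0.76^29 = 0.0239723
  k=4: C(32,4)·0.24^4·0.76^28 = 0.0548839
P(X ≤ 4) = 0.0881518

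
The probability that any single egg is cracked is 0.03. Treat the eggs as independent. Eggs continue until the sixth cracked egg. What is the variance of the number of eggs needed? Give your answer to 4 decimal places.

Y = total eggs until the sixth success; negative binomial with r=6, p=0.03.
Var(Y) = r(1−p)/p² = 6·0.97 / 0.03² = 6466.666667

6466.6667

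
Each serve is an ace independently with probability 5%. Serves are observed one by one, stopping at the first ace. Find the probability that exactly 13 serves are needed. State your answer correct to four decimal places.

Geometric (trials to first success), p = 0.05.
P(Y = 13) = (1−p)^12 · p = 0.54036 · 0.05 = 0.027018

0.0270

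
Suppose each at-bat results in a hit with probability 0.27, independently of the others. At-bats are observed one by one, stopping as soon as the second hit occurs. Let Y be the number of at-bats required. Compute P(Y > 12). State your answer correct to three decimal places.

Needing more than 12 at-bats ⇔ fewer than 2 successes in the first 12. With X ~ Binomial(12, 0.27), P(Y > 12) = P(X ≤ 1).
  k=0: C(12,0)·0.27^0·0.73^12 = 0.02290
  k=1: C(12,1)·0.27^1·0.73^11 = 0.10165
P(X ≤ 1) = 0.12455

0.125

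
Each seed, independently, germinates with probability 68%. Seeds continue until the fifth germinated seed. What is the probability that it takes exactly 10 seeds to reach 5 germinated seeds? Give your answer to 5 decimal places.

0.06147

Y = trial on which the fifth success occurs; negative binomial, r=5, p=0.68.
P(Y=10) = C(9,4) · p^5 · (1−p)^5
= 126 · 0.14539 · 0.0033554 = 0.0614703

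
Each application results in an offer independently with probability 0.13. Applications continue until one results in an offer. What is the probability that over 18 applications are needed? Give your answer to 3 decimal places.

0.082

Y = number of applications to the first success; geometric, p = 0.13.
P(Y > 18) = P(first 18 all fail) = (1−p)^18 = 0.08154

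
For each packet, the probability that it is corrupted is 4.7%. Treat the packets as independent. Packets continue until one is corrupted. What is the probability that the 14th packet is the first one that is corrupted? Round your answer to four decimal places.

0.0251

Geometric (trials to first success), p = 0.047.
P(Y = 14) = (1−p)^13 · p = 0.53482 · 0.047 = 0.025137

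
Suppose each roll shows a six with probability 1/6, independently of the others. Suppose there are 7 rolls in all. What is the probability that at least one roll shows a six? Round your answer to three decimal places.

P(at least one) = 1 − P(none) = 1 − (1 − 0.166667)^7
= 1 − 0.27908 = 0.72092

0.721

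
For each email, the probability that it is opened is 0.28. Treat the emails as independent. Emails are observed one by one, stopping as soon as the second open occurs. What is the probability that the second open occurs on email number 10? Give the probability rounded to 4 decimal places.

Y = trial on which the second success occurs; negative binomial, r=2, p=0.28.
P(Y=10) = C(9,1) · p^2 · (1−p)^8
= 9 · 0.0784 · 0.07222 = 0.050959

0.0510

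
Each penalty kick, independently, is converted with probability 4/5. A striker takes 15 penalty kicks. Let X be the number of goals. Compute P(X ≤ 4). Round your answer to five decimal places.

X ~ Binomial(15, 0.80); P(X ≤ 4) = Σ C(15,k) p^k (1−p)^(15−k) over k:
  k=0: C(15,0)·0.80^0·0.20^15 = 0.0000000
  k=1: C(15,1)·0.80^1·0.20^14 = 0.0000000
  k=2: C(15,2)·0.80^2·0.20^13 = 0.0000001
  k=3: C(15,3)·0.80^3·0.20^12 = 0.0000010
  k=4: C(15,4)·0.80^4·0.20^11 = 0.0000115
Total = 0.0000125

0.00001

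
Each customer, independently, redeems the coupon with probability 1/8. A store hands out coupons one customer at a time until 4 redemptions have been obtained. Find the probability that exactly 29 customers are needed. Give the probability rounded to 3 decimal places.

Y = trial on which the fourth success occurs; negative binomial, r=4, p=0.125.
P(Y=29) = C(28,3) · p^4 · (1−p)^25
= 3276 · 0.00024414 · 0.035498 = 0.02839

0.028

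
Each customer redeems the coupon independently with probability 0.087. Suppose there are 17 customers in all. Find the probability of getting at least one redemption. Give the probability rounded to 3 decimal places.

P(at least one) = 1 − P(none) = 1 − (1 − 0.087)^17
= 1 − 0.21282 = 0.78718

0.787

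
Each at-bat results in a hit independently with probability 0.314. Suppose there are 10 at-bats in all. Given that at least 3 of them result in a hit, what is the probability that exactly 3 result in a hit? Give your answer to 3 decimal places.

X ~ Binomial(10, 0.314). Want P(X=3 | X≥3) = P(X=3) / P(X≥3).
P(X=3) = C(10,3)·0.314^3·0.686^7 = 0.26561
P(X≥3) = 1 − 0.02308 − 0.10564 − 0.21760 = 0.65367
Ratio = 0.26561 / 0.65367 = 0.40633

0.406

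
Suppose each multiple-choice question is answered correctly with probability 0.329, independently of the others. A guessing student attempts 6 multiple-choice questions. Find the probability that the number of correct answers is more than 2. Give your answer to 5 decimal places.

0.31108

X ~ Binomial(6, 0.329); P(X ≥ 3) = Σ C(6,k) p^k (1−p)^(6−k) over k:
  k=3: C(6,3)·0.329^3·0.671^3 = 0.2151717
  k=4: C(6,4)·0.329^4·0.671^2 = 0.0791261
  k=5: C(6,5)·0.329^5·0.671^1 = 0.0155186
  k=6: C(6,6)·0.329^6·0.671^0 = 0.0012682
Total = 0.3110847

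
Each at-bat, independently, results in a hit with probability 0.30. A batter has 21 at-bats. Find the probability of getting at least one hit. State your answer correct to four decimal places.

0.9994

P(at least one) = 1 − P(none) = 1 − (1 − 0.30)^21
= 1 − 0.000559 = 0.999441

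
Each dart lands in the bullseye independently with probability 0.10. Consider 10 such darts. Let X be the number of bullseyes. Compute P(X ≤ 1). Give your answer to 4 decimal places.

X ~ Binomial(10, 0.10); P(X ≤ 1) = Σ C(10,k) p^k (1−p)^(10−k) over k:
  k=0: C(10,0)·0.10^0·0.90^10 = 0.348678
  k=1: C(10,1)·0.10^1·0.90^9 = 0.387420
Total = 0.736099

0.7361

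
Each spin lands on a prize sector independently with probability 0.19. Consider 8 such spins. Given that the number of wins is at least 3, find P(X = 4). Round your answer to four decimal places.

X ~ Binomial(8, 0.19). Want P(X=4 | X≥3) = P(X=4) / P(X≥3).
P(X=4) = C(8,4)·0.19^4·0.81^4 = 0.039269
P(X≥3) = 1 − 0.185302 − 0.347727 − 0.285480 = 0.181491
Ratio = 0.039269 / 0.181491 = 0.216370

0.2164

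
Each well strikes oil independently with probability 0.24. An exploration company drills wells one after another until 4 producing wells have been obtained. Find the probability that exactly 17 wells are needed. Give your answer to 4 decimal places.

Y = trial on which the fourth success occurs; negative binomial, r=4, p=0.24.
P(Y=17) = C(16,3) · p^4 · (1−p)^13
= 560 · 0.0033178 · 0.028221 = 0.052434

0.0524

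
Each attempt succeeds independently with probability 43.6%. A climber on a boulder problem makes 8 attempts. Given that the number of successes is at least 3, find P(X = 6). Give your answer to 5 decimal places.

0.08102

X ~ Binomial(8, 0.436). Want P(X=6 | X≥3) = P(X=6) / P(X≥3).
P(X=6) = C(8,6)·0.436^6·0.564^2 = 0.0611836
P(X≥3) = 1 − 0.0102384 − 0.0633184 − 0.1713190 = 0.7551241
Ratio = 0.0611836 / 0.7551241 = 0.0810246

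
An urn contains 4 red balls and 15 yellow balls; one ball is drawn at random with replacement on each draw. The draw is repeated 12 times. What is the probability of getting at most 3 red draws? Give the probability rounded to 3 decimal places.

0.766

X ~ Binomial(12, 0.210526); P(X ≤ 3) = Σ C(12,k) p^k (1−p)^(12−k) over k:
  k=0: C(12,0)·0.210526^0·0.789474^12 = 0.05862
  k=1: C(12,1)·0.210526^1·0.789474^11 = 0.18759
  k=2: C(12,2)·0.210526^2·0.789474^10 = 0.27513
  k=3: C(12,3)·0.210526^3·0.789474^9 = 0.24456
Total = 0.76589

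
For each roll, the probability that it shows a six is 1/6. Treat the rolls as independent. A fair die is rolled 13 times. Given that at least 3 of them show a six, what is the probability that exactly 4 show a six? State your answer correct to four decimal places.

X ~ Binomial(13, 0.166667). Want P(X=4 | X≥3) = P(X=4) / P(X≥3).
P(X=4) = C(13,4)·0.166667^4·0.833333^9 = 0.106923
P(X≥3) = 1 − 0.093464 − 0.243006 − 0.291607 = 0.371923
Ratio = 0.106923 / 0.371923 = 0.287486

0.2875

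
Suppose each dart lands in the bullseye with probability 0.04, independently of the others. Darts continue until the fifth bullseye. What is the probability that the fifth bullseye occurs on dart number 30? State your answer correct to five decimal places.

0.00088

Y = trial on which the fifth success occurs; negative binomial, r=5, p=0.04.
P(Y=30) = C(29,4) · p^5 · (1−p)^25
= 23751 · 1.024e-07 · 0.3604 = 0.0008765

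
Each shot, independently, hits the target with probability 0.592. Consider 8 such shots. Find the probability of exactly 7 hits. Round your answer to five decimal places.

0.08318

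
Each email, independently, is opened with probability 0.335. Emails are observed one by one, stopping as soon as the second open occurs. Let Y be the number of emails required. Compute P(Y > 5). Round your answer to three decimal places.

0.458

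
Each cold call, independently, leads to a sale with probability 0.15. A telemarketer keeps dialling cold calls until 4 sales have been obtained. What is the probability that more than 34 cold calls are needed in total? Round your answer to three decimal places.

Needing more than 34 cold calls ⇔ fewer than 4 successes in the first 34. With X ~ Binomial(34, 0.15), P(Y > 34) = P(X ≤ 3).
  k=0: C(34,0)·0.15^0·0.85^34 = 0.00398
  k=1: C(34,1)·0.15^1·0.85^33 = 0.02390
  k=2: C(34,2)·0.15^2·0.85^32 = 0.06959
  k=3: C(34,3)·0.15^3·0.85^31 = 0.13099
P(X ≤ 3) = 0.22847

0.228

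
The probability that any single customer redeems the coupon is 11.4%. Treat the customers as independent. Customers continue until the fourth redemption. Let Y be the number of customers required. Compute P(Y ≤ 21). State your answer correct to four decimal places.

Finishing within 21 customers ⇔ at least 4 successes in the first 21. With X ~ Binomial(21, 0.114), P(Y ≤ 21) = 1 − P(X ≤ 3).
  k=0: C(21,0)·0.114^0·0.886^21 = 0.078724
  k=1: C(21,1)·0.114^1·0.886^20 = 0.212715
  k=2: C(21,2)·0.114^2·0.886^19 = 0.273697
  k=3: C(21,3)·0.114^3·0.886^18 = 0.223035
1 − 0.788171 = 0.211829

0.2118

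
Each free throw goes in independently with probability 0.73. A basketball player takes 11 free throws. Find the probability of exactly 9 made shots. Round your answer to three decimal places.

0.236

X ~ Binomial(n=11, p=0.73).
P(X=9) = C(11,9) · p^9 · (1−p)^2
= 55 · 0.058872 · 0.0729 = 0.23605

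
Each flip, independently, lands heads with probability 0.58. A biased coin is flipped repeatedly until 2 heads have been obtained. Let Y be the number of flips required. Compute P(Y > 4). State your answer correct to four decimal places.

0.2030

Needing more than 4 flips ⇔ fewer than 2 successes in the first 4. With X ~ Binomial(4, 0.58), P(Y > 4) = P(X ≤ 1).
  k=0: C(4,0)·0.58^0·0.42^4 = 0.031117
  k=1: C(4,1)·0.58^1·0.42^3 = 0.171884
P(X ≤ 1) = 0.203001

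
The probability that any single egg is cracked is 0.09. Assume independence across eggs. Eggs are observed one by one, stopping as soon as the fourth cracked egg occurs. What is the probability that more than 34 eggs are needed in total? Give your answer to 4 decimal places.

Needing more than 34 eggs ⇔ fewer than 4 successes in the first 34. With X ~ Binomial(34, 0.09), P(Y > 34) = P(X ≤ 3).
  k=0: C(34,0)·0.09^0·0.91^34 = 0.040496
  k=1: C(34,1)·0.09^1·0.91^33 = 0.136172
  k=2: C(34,2)·0.09^2·0.91^32 = 0.222215
  k=3: C(34,3)·0.09^3·0.91^31 = 0.234424
P(X ≤ 3) = 0.633306

0.6333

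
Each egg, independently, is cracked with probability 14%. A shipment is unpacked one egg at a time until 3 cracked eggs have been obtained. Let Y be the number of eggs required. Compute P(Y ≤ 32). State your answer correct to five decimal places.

0.84486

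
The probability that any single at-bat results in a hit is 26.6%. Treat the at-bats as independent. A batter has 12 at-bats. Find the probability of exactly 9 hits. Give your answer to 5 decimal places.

X ~ Binomial(n=12, p=0.266).
P(X=9) = C(12,9) · p^9 · (1−p)^3
= 220 · 6.6671e-06 · 0.39545 = 0.0005800

0.00058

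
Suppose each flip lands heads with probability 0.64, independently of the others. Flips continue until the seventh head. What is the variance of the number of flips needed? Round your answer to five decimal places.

6.15234

Y = total flips until the seventh success; negative binomial with r=7, p=0.64.
Var(Y) = r(1−p)/p² = 7·0.36 / 0.64² = 6.1523438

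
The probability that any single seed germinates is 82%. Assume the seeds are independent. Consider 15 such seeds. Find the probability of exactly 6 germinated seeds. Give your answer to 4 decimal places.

0.0003

X ~ Binomial(n=15, p=0.82).
P(X=6) = C(15,6) · p^6 · (1−p)^9
= 5005 · 0.30401 · 1.9836e-07 = 0.000302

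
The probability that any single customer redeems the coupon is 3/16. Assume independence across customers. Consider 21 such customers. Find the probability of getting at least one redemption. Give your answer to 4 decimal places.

0.9872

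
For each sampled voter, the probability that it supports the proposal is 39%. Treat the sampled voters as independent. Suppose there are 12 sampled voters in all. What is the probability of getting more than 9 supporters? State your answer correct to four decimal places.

0.0022

X ~ Binomial(12, 0.39); P(X ≥ 10) = Σ C(12,k) p^k (1−p)^(12−k) over k:
  k=10: C(12,10)·0.39^10·0.61^2 = 0.001999
  k=11: C(12,11)·0.39^11·0.61^1 = 0.000232
  k=12: C(12,12)·0.39^12·0.61^0 = 0.000012
Total = 0.002244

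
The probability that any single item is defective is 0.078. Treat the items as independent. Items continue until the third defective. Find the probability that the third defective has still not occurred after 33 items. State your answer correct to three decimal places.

0.519

Needing more than 33 items ⇔ fewer than 3 successes in the first 33. With X ~ Binomial(33, 0.078), P(Y > 33) = P(X ≤ 2).
  k=0: C(33,0)·0.078^0·0.922^33 = 0.06857
  k=1: C(33,1)·0.078^1·0.922^32 = 0.19142
  k=2: C(33,2)·0.078^2·0.922^31 = 0.25911
P(X ≤ 2) = 0.51910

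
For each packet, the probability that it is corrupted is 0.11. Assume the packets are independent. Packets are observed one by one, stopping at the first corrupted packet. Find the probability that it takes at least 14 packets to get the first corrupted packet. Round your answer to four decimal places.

0.2198

Y = number of packets to the first success; geometric, p = 0.11.
P(Y > 13) = P(first 13 all fail) = (1−p)^13 = 0.219821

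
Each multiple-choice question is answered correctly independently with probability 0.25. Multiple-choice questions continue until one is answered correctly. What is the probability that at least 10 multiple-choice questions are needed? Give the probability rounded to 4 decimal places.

Y = number of multiple-choice questions to the first success; geometric, p = 0.25.
P(Y > 9) = P(first 9 all fail) = (1−p)^9 = 0.075085

0.0751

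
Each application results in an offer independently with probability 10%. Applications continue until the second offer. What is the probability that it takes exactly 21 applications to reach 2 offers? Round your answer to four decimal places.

Y = trial on which the second success occurs; negative binomial, r=2, p=0.10.
P(Y=21) = C(20,1) · p^2 · (1−p)^19
= 20 · 0.01 · 0.13509 = 0.027017

0.0270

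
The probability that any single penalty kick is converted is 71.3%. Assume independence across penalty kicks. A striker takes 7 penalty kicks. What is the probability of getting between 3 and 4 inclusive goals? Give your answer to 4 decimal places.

X ~ Binomial(7, 0.713); P(3 ≤ X ≤ 4) = Σ C(7,k) p^k (1−p)^(7−k) over k:
  k=3: C(7,3)·0.713^3·0.287^4 = 0.086072
  k=4: C(7,4)·0.713^4·0.287^3 = 0.213832
Total = 0.299904

0.2999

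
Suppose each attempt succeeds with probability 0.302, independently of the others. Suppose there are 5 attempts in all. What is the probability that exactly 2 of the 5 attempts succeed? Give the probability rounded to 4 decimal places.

X ~ Binomial(n=5, p=0.302).
P(X=2) = C(5,2) · p^2 · (1−p)^3
= 10 · 0.091204 · 0.34007 = 0.310156

0.3102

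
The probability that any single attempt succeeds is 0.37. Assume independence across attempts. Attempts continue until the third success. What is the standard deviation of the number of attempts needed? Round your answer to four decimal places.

Y = total attempts until the third success; negative binomial with r=3, p=0.37.
SD(Y) = √[r(1−p)/p²] = √(13.805698) = 3.715602

3.7156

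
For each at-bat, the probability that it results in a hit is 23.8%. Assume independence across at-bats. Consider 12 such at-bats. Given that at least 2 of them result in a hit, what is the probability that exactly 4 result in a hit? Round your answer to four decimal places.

X ~ Binomial(12, 0.238). Want P(X=4 | X≥2) = P(X=4) / P(X≥2).
P(X=4) = C(12,4)·0.238^4·0.762^8 = 0.180531
P(X≥2) = 1 − 0.038323 − 0.143636 = 0.818041
Ratio = 0.180531 / 0.818041 = 0.220687

0.2207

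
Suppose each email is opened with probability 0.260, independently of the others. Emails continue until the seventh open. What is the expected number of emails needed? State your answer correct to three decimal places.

26.923

Y = total emails until the seventh success; negative binomial with r=7, p=0.26.
E[Y] = r / p = 7 / 0.26 = 26.92308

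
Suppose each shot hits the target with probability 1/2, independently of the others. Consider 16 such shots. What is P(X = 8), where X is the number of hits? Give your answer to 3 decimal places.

0.196

X ~ Binomial(n=16, p=0.50).
P(X=8) = C(16,8) · p^8 · (1−p)^8
= 12870 · 0.0039062 · 0.0039062 = 0.19638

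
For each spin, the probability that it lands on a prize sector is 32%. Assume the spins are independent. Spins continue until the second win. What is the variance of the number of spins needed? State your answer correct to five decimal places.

13.28125

Y = total spins until the second success; negative binomial with r=2, p=0.32.
Var(Y) = r(1−p)/p² = 2·0.68 / 0.32² = 13.2812500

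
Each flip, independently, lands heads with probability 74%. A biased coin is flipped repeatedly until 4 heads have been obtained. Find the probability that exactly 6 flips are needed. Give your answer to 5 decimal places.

Y = trial on which the fourth success occurs; negative binomial, r=4, p=0.74.
P(Y=6) = C(5,3) · p^4 · (1−p)^2
= 10 · 0.29987 · 0.0676 = 0.2027093

0.20271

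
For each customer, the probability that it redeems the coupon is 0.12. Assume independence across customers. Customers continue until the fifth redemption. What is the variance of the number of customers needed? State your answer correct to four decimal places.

305.5556

Y = total customers until the fifth success; negative binomial with r=5, p=0.12.
Var(Y) = r(1−p)/p² = 5·0.88 / 0.12² = 305.555556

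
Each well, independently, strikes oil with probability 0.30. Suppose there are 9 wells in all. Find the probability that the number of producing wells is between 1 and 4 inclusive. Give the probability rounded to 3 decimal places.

X ~ Binomial(9, 0.30); P(1 ≤ X ≤ 4) = Σ C(9,k) p^k (1−p)^(9−k) over k:
  k=1: C(9,1)·0.30^1·0.70^8 = 0.15565
  k=2: C(9,2)·0.30^2·0.70^7 = 0.26683
  k=3: C(9,3)·0.30^3·0.70^6 = 0.26683
  k=4: C(9,4)·0.30^4·0.70^5 = 0.17153
Total = 0.86084

0.861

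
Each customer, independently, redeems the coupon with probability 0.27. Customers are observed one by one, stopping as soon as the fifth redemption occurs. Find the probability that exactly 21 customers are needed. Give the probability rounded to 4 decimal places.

Y = trial on which the fifth success occurs; negative binomial, r=5, p=0.27.
P(Y=21) = C(20,4) · p^5 · (1−p)^16
= 4845 · 0.0014349 · 0.0065038 = 0.045215

0.0452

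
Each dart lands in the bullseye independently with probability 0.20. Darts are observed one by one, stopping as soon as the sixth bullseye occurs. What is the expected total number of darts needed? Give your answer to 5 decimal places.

30.00000

Y = total darts until the sixth success; negative binomial with r=6, p=0.20.
E[Y] = r / p = 6 / 0.20 = 30.0000000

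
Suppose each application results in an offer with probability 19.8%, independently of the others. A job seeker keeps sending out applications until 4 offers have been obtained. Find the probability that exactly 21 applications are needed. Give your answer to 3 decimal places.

0.041

Y = trial on which the fourth success occurs; negative binomial, r=4, p=0.198.
P(Y=21) = C(20,3) · p^4 · (1−p)^17
= 1140 · 0.001537 · 0.023494 = 0.04117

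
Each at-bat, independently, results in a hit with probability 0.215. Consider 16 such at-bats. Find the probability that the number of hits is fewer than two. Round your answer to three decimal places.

0.112

X ~ Binomial(16, 0.215); P(X ≤ 1) = Σ C(16,k) p^k (1−p)^(16−k) over k:
  k=0: C(16,0)·0.215^0·0.785^16 = 0.02079
  k=1: C(16,1)·0.215^1·0.785^15 = 0.09112
Total = 0.11191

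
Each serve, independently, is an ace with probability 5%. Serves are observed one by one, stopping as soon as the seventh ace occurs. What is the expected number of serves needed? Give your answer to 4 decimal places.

Y = total serves until the seventh success; negative binomial with r=7, p=0.05.
E[Y] = r / p = 7 / 0.05 = 140.000000

140.0000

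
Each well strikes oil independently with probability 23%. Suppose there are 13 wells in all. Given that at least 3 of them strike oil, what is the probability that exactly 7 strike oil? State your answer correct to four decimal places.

X ~ Binomial(13, 0.23). Want P(X=7 | X≥3) = P(X=7) / P(X≥3).
P(X=7) = C(13,7)·0.23^7·0.77^6 = 0.012177
P(X≥3) = 1 − 0.033449 − 0.129885 − 0.232781 = 0.603885
Ratio = 0.012177 / 0.603885 = 0.020165

0.0202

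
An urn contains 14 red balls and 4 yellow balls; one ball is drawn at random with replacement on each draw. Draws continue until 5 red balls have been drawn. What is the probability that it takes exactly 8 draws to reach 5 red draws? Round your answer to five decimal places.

0.10932

Y = trial on which the fifth success occurs; negative binomial, r=5, p=0.777778.
P(Y=8) = C(7,4) · p^5 · (1−p)^3
= 35 · 0.28463 · 0.010974 = 0.1093221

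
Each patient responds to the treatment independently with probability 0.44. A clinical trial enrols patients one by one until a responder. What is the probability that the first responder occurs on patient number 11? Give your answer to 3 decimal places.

Geometric (trials to first success), p = 0.44.
P(Y = 11) = (1−p)^10 · p = 0.0030331 · 0.44 = 0.00133

0.001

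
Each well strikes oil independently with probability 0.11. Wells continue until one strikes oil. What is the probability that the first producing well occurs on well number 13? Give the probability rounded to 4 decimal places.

0.0272

Geometric (trials to first success), p = 0.11.
P(Y = 13) = (1−p)^12 · p = 0.24699 · 0.11 = 0.027169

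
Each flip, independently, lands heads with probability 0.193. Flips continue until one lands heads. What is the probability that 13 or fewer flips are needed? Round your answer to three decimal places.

0.938

Y = number of flips to the first success; geometric, p = 0.193.
P(Y ≤ 13) = 1 − (1−p)^13 = 1 − 0.06157 = 0.93843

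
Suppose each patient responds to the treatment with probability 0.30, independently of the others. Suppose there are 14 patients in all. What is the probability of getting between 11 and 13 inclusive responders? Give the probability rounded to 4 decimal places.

X ~ Binomial(14, 0.30); P(11 ≤ X ≤ 13) = Σ C(14,k) p^k (1−p)^(14−k) over k:
  k=11: C(14,11)·0.30^11·0.70^3 = 0.000221
  k=12: C(14,12)·0.30^12·0.70^2 = 0.000024
  k=13: C(14,13)·0.30^13·0.70^1 = 0.000002
Total = 0.000246

0.0002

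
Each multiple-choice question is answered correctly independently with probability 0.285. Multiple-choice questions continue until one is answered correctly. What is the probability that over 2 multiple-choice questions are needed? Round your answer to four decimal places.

0.5112

Y = number of multiple-choice questions to the first success; geometric, p = 0.285.
P(Y > 2) = P(first 2 all fail) = (1−p)^2 = 0.511225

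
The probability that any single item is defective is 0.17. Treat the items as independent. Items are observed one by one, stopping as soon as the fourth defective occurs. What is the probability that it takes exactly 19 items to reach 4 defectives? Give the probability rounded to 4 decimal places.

0.0417

Y = trial on which the fourth success occurs; negative binomial, r=4, p=0.17.
P(Y=19) = C(18,3) · p^4 · (1−p)^15
= 816 · 0.00083521 · 0.061118 = 0.041654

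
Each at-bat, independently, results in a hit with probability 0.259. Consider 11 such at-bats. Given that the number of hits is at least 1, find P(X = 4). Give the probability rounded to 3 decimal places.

0.189

X ~ Binomial(11, 0.259). Want P(X=4 | X≥1) = P(X=4) / P(X≥1).
P(X=4) = C(11,4)·0.259^4·0.741^7 = 0.18215
P(X≥1) = 1 − 0.03698 = 0.96302
Ratio = 0.18215 / 0.96302 = 0.18915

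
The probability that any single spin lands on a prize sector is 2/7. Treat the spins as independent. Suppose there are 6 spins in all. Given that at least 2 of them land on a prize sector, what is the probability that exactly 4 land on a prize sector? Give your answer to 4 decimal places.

0.0930

X ~ Binomial(6, 0.285714). Want P(X=4 | X≥2) = P(X=4) / P(X≥2).
P(X=4) = C(6,4)·0.285714^4·0.714286^2 = 0.050999
P(X≥2) = 1 − 0.132810 − 0.318745 = 0.548445
Ratio = 0.050999 / 0.548445 = 0.092989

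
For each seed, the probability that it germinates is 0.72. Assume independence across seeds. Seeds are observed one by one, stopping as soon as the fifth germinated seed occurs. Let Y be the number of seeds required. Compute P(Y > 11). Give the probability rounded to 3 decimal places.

Needing more than 11 seeds ⇔ fewer than 5 successes in the first 11. With X ~ Binomial(11, 0.72), P(Y > 11) = P(X ≤ 4).
  k=0: C(11,0)·0.72^0·0.28^11 = 0.00000
  k=1: C(11,1)·0.72^1·0.28^10 = 0.00002
  k=2: C(11,2)·0.72^2·0.28^9 = 0.00030
  k=3: C(11,3)·0.72^3·0.28^8 = 0.00233
  k=4: C(11,4)·0.72^4·0.28^7 = 0.01197
P(X ≤ 4) = 0.01462

0.015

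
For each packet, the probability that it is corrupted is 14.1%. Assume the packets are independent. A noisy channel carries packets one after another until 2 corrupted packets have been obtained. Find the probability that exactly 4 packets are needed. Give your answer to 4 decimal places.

Y = trial on which the second success occurs; negative binomial, r=2, p=0.141.
P(Y=4) = C(3,1) · p^2 · (1−p)^2
= 3 · 0.019881 · 0.73788 = 0.044009

0.0440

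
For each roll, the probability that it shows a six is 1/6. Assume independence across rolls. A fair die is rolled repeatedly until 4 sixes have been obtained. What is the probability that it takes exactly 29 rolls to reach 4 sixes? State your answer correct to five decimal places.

0.02650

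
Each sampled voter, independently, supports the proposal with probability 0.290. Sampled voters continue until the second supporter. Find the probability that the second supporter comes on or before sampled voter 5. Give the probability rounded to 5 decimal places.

Finishing within 5 sampled voters ⇔ at least 2 successes in the first 5. With X ~ Binomial(5, 0.29), P(Y ≤ 5) = 1 − P(X ≤ 1).
  k=0: C(5,0)·0.29^0·0.71^5 = 0.1804229
  k=1: C(5,1)·0.29^1·0.71^4 = 0.3684694
1 − 0.5488923 = 0.4511077

0.45111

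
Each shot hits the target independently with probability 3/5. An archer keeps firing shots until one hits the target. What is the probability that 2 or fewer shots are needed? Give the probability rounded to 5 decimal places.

Y = number of shots to the first success; geometric, p = 0.60.
P(Y ≤ 2) = 1 − (1−p)^2 = 1 − 0.1600000 = 0.8400000

0.84000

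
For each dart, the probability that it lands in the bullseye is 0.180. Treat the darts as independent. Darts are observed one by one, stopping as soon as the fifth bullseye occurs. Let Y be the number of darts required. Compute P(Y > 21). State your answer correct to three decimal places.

Needing more than 21 darts ⇔ fewer than 5 successes in the first 21. With X ~ Binomial(21, 0.18), P(Y > 21) = P(X ≤ 4).
  k=0: C(21,0)·0.18^0·0.82^21 = 0.01549
  k=1: C(21,1)·0.18^1·0.82^20 = 0.07141
  k=2: C(21,2)·0.18^2·0.82^19 = 0.15676
  k=3: C(21,3)·0.18^3·0.82^18 = 0.21793
  k=4: C(21,4)·0.18^4·0.82^17 = 0.21527
P(X ≤ 4) = 0.67686

0.677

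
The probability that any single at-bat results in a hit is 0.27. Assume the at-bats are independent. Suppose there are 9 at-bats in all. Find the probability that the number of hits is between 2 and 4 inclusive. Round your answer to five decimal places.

X ~ Binomial(9, 0.27); P(2 ≤ X ≤ 4) = Σ C(9,k) p^k (1−p)^(9−k) over k:
  k=2: C(9,2)·0.27^2·0.73^7 = 0.2899279
  k=3: C(9,3)·0.27^3·0.73^6 = 0.2502118
  k=4: C(9,4)·0.27^4·0.73^5 = 0.1388161
Total = 0.6789558

0.67896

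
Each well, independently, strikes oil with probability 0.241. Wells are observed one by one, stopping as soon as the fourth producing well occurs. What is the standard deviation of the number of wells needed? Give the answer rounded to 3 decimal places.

Y = total wells until the fourth success; negative binomial with r=4, p=0.241.
SD(Y) = √[r(1−p)/p²] = √(52.27183) = 7.22993

7.230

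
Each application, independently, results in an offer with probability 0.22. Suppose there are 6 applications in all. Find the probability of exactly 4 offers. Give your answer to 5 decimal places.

X ~ Binomial(n=6, p=0.22).
P(X=4) = C(6,4) · p^4 · (1−p)^2
= 15 · 0.0023426 · 0.6084 = 0.0213782

0.02138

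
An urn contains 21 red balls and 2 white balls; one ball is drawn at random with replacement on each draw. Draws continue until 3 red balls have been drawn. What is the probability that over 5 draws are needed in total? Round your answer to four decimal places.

0.0057

Needing more than 5 draws ⇔ fewer than 3 successes in the first 5. With X ~ Binomial(5, 0.913043), P(Y > 5) = P(X ≤ 2).
  k=0: C(5,0)·0.913043^0·0.086957^5 = 0.000005
  k=1: C(5,1)·0.913043^1·0.086957^4 = 0.000261
  k=2: C(5,2)·0.913043^2·0.086957^3 = 0.005481
P(X ≤ 2) = 0.005747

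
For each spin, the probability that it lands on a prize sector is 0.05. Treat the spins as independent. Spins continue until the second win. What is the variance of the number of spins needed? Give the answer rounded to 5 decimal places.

760.00000

Y = total spins until the second success; negative binomial with r=2, p=0.05.
Var(Y) = r(1−p)/p² = 2·0.95 / 0.05² = 760.0000000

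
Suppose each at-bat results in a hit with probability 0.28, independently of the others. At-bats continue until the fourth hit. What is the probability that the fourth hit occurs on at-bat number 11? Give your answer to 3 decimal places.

Y = trial on which the fourth success occurs; negative binomial, r=4, p=0.28.
P(Y=11) = C(10,3) · p^4 · (1−p)^7
= 120 · 0.0061466 · 0.10031 = 0.07398

0.074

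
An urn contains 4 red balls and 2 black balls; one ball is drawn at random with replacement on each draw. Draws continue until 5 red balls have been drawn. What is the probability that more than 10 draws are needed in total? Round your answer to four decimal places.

Needing more than 10 draws ⇔ fewer than 5 successes in the first 10. With X ~ Binomial(10, 0.666667), P(Y > 10) = P(X ≤ 4).
  k=0: C(10,0)·0.666667^0·0.333333^10 = 0.000017
  k=1: C(10,1)·0.666667^1·0.333333^9 = 0.000339
  k=2: C(10,2)·0.666667^2·0.333333^8 = 0.003048
  k=3: C(10,3)·0.666667^3·0.333333^7 = 0.016258
  k=4: C(10,4)·0.666667^4·0.333333^6 = 0.056902
P(X ≤ 4) = 0.076564

0.0766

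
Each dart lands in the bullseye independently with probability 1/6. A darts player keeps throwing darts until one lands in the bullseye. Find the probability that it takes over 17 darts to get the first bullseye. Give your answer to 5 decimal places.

Y = number of darts to the first success; geometric, p = 0.166667.
P(Y > 17) = P(first 17 all fail) = (1−p)^17 = 0.0450732

0.04507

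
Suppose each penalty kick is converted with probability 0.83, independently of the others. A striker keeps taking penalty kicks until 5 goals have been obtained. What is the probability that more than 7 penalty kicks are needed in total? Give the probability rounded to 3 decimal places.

0.101

Needing more than 7 penalty kicks ⇔ fewer than 5 successes in the first 7. With X ~ Binomial(7, 0.83), P(Y > 7) = P(X ≤ 4).
  k=0: C(7,0)·0.83^0·0.17^7 = 0.00000
  k=1: C(7,1)·0.83^1·0.17^6 = 0.00014
  k=2: C(7,2)·0.83^2·0.17^5 = 0.00205
  k=3: C(7,3)·0.83^3·0.17^4 = 0.01671
  k=4: C(7,4)·0.83^4·0.17^3 = 0.08161
P(X ≤ 4) = 0.10052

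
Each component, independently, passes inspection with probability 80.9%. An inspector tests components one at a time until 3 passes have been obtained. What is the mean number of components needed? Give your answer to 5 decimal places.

Y = total components until the third success; negative binomial with r=3, p=0.809.
E[Y] = r / p = 3 / 0.809 = 3.7082818

3.70828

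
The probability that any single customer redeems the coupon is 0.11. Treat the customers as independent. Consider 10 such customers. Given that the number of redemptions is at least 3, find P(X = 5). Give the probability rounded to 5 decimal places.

0.02562

X ~ Binomial(10, 0.11). Want P(X=5 | X≥3) = P(X=5) / P(X≥3).
P(X=5) = C(10,5)·0.11^5·0.89^5 = 0.0022663
P(X≥3) = 1 − 0.3118172 − 0.3853920 − 0.2143473 = 0.0884435
Ratio = 0.0022663 / 0.0884435 = 0.0256241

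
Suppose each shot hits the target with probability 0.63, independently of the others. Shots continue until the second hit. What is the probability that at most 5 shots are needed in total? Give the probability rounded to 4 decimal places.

Finishing within 5 shots ⇔ at least 2 successes in the first 5. With X ~ Binomial(5, 0.63), P(Y ≤ 5) = 1 − P(X ≤ 1).
  k=0: C(5,0)·0.63^0·0.37^5 = 0.006934
  k=1: C(5,1)·0.63^1·0.37^4 = 0.059036
1 − 0.065970 = 0.934030

0.9340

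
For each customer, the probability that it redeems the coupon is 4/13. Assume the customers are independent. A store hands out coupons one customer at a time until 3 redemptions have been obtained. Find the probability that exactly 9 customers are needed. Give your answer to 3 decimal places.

Y = trial on which the third success occurs; negative binomial, r=3, p=0.307692.
P(Y=9) = C(8,2) · p^3 · (1−p)^6
= 28 · 0.029131 · 0.1101 = 0.08981

0.090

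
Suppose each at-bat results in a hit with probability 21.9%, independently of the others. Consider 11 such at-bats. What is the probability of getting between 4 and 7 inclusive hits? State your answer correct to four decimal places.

0.2051

X ~ Binomial(11, 0.219); P(4 ≤ X ≤ 7) = Σ C(11,k) p^k (1−p)^(11−k) over k:
  k=4: C(11,4)·0.219^4·0.781^7 = 0.134539
  k=5: C(11,5)·0.219^5·0.781^6 = 0.052816
  k=6: C(11,6)·0.219^6·0.781^5 = 0.014810
  k=7: C(11,7)·0.219^7·0.781^4 = 0.002966
Total = 0.205132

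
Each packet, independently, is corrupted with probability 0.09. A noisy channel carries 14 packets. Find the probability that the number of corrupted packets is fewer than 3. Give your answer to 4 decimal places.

0.8745

X ~ Binomial(14, 0.09); P(X ≤ 2) = Σ C(14,k) p^k (1−p)^(14−k) over k:
  k=0: C(14,0)·0.09^0·0.91^14 = 0.267042
  k=1: C(14,1)·0.09^1·0.91^13 = 0.369750
  k=2: C(14,2)·0.09^2·0.91^12 = 0.237697
Total = 0.874489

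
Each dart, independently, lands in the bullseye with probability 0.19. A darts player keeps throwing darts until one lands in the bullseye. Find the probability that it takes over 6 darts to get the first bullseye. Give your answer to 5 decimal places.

0.28243

Y = number of darts to the first success; geometric, p = 0.19.
P(Y > 6) = P(first 6 all fail) = (1−p)^6 = 0.2824295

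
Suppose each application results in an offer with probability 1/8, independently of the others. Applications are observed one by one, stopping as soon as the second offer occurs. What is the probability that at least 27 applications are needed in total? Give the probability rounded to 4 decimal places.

0.1464

Needing more than 26 applications ⇔ fewer than 2 successes in the first 26. With X ~ Binomial(26, 0.125), P(Y > 26) = P(X ≤ 1).
  k=0: C(26,0)·0.125^0·0.875^26 = 0.031061
  k=1: C(26,1)·0.125^1·0.875^25 = 0.115368
P(X ≤ 1) = 0.146428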